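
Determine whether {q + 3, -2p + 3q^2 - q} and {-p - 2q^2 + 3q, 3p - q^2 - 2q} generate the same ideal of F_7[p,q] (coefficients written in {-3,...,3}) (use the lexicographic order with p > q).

No, the ideals differ.

Since reduced Gröbner bases are canonical representatives of ideals under a given ordering, it suffices to compute and compare them.
Buchberger on the first generating set:
f_1 = q + 3, LT = q.
f_2 = -2p + 3q^2 - q, LT = p.

The S-polynomials (S(f_1,f_2)) all reduce to 0 modulo the current basis, so we have a Gröbner basis.
Inter-reduce: drop elements whose leading term is divisible by another's, tail-reduce, and make monic.
Reduced Gröbner basis: {p - 1, q + 3}.

Buchberger on the second generating set:
h_1 = -p - 2q^2 + 3q, LT = p.
h_2 = 3p - q^2 - 2q, LT = p.

The S-polynomials (S(h_1,h_2)) all reduce to 0 modulo the current basis, so we have a Gröbner basis.
Inter-reduce: drop elements whose leading term is divisible by another's, tail-reduce, and make monic.
Reduced Gröbner basis: {p + 2q^2 - 3q}.

The bases are distinct; the ideals are different.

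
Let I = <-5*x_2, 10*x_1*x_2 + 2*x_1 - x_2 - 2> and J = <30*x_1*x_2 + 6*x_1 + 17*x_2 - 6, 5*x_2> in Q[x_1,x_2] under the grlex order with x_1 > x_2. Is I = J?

Yes, the ideals are equal.

Since reduced Gröbner bases are canonical representatives of ideals under a given ordering, it suffices to compute and compare them.
Buchberger on the first generating set:
f_1 = -5*x_2, LT = x_2.
f_2 = 10*x_1*x_2 + 2*x_1 - x_2 - 2, LT = x_1*x_2.

S(f_1,f_2): lcm = x_1*x_2. S = -1/5*x_1 + 1/10*x_2 + 1/5.
  reduce S modulo (f_1, f_2):
  remainder -1/5*x_1 + 1/5 ≠ 0; add g_3 = -1/5*x_1 + 1/5 to the basis.

The other S-polynomials (S(f_1,g_3), S(f_2,g_3)) all reduce to 0 modulo the current basis, so we have a Gröbner basis.
Inter-reduce: drop elements whose leading term is divisible by another's, tail-reduce, and make monic.
Reduced Gröbner basis: {x_1 - 1, x_2}.

Buchberger on the second generating set:
h_1 = 30*x_1*x_2 + 6*x_1 + 17*x_2 - 6, LT = x_1*x_2.
h_2 = 5*x_2, LT = x_2.

S(h_1,h_2): lcm = x_1*x_2. S = 1/5*x_1 + 17/30*x_2 - 1/5.
  reduce S modulo (h_1, h_2):
  remainder 1/5*x_1 - 1/5 ≠ 0; add k_3 = 1/5*x_1 - 1/5 to the basis.

The other S-polynomials (S(h_1,k_3), S(h_2,k_3)) all reduce to 0 modulo the current basis, so we have a Gröbner basis.
Inter-reduce: drop elements whose leading term is divisible by another's, tail-reduce, and make monic.
Reduced Gröbner basis: {x_1 - 1, x_2}.

Same reduced basis, so the two generating sets span the same ideal.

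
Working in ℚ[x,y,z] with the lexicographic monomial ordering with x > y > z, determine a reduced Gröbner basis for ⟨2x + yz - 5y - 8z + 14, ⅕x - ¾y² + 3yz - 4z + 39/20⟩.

f_1 = 2x + yz - 5y - 8z + 14, LT = x.
f_2 = ⅕x - ¾y² + 3yz - 4z + 39/20, LT = x.

S(f_1,f_2): lcm = x. S = 15/4y² - 29/2yz - 5/2y + 16z - 11/4.
  reduce S modulo (f_1, f_2):
  remainder 15/4y² - 29/2yz - 5/2y + 16z - 11/4 ≠ 0; add g_3 = 15/4y² - 29/2yz - 5/2y + 16z - 11/4 to the basis.

The other S-polynomials (S(f_1,g_3), S(f_2,g_3)) all reduce to 0 modulo the current basis, so we have a Gröbner basis.
Inter-reduce: drop elements whose leading term is divisible by another's, tail-reduce, and make monic.

G = {x + ½yz - 5/2y - 4z + 7, y² - 58/15yz - ⅔y + 64/15z - 11/15}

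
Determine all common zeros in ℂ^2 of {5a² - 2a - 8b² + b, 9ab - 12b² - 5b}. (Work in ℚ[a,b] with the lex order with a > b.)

Compute a lex Gröbner basis by Buchberger's algorithm.
f_1 = 5a² - 2a - 8b² + b, LT = a².
f_2 = 9ab - 12b² - 5b, LT = ab.

S(f_1,f_2): lcm = a²b. S = 4/3ab² + 7/45ab - 8/5b³ + ⅕b².
  reduce S modulo (f_1, f_2):
  remainder 8/45b³ + 31/27b² + 7/81b ≠ 0; add h_3 = 8/45b³ + 31/27b² + 7/81b to the basis.

The other S-polynomials (S(f_1,h_3), S(f_2,h_3)) all reduce to 0 modulo the current basis, so we have a Gröbner basis.
Inter-reduce: drop elements whose leading term is divisible by another's, tail-reduce, and make monic.
Reduced Gröbner basis: {a² - ⅖a - 8/5b² + ⅕b, ab - 4/3b² - 5/9b, b³ + 155/24b² + 35/72b}.

Elimination: the polynomial b³ + 155/24b² + 35/72b lies in the elimination ideal for b, so b ∈ {0, -155/48 - sqrt(2545)/16, -155/48 + sqrt(2545)/16}. For each such b, the remaining basis elements (now univariate) give the rest of the solution.
  b = 0: the earlier basis element becomes a² - ⅖a = 0, giving a = 0, 2/5 — points (0, 0), (2/5, 0).
  b = -155/48 - sqrt(2545)/16: the earlier basis elements become a**2 - 2*a/5 - 2393/72 - 79*sqrt(2545)/120 = 0; -155*a/48 - sqrt(2545)*a/16 - 145*sqrt(2545)/288 - 2435/96 = 0, giving a = -sqrt(2545)/12 - 15/4 — point (-sqrt(2545)/12 - 15/4, -155/48 - sqrt(2545)/16).
  b = -155/48 + sqrt(2545)/16: the earlier basis elements become a**2 - 2*a/5 - 2393/72 + 79*sqrt(2545)/120 = 0; -155*a/48 + sqrt(2545)*a/16 - 2435/96 + 145*sqrt(2545)/288 = 0, giving a = -15/4 + sqrt(2545)/12 — point (-15/4 + sqrt(2545)/12, -155/48 + sqrt(2545)/16).

{(0, 0), (2/5, 0), (-sqrt(2545)/12 - 15/4, -155/48 - sqrt(2545)/16), (-15/4 + sqrt(2545)/12, -155/48 + sqrt(2545)/16)}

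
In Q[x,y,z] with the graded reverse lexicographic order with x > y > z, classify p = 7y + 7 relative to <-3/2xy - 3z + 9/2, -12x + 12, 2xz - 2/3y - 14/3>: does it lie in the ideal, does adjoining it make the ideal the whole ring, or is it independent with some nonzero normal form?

7y + 7 lies in I (it reduces to 0).

First compute the reduced Gröbner basis of I by Buchberger's algorithm.
f_1 = -3/2xy - 3z + 9/2, LT = xy.
f_2 = -12x + 12, LT = x.
f_3 = 2xz - 2/3y - 14/3, LT = xz.

S(f_1,f_2): lcm = xy. S = y + 2z - 3.
  leading term y: no divisor's leading term divides it; move y to the remainder.
  leading term z: no divisor's leading term divides it; move 2z to the remainder.
  leading term 1: no divisor's leading term divides it; move -3 to the remainder.
  remainder y + 2z - 3 ≠ 0; add h_4 = y + 2z - 3 to the basis.

S(f_1,f_3): lcm = xyz. S = 1/3y^2 + 2z^2 + 7/3y - 3z.
  leading term y^2: subtract (1/3y)·h_4 from 1/3y^2 + 2z^2 + 7/3y - 3z → -2/3yz + 2z^2 + 10/3y - 3z
  leading term yz: subtract (-2/3z)·h_4 from -2/3yz + 2z^2 + 10/3y - 3z → 10/3z^2 + 10/3y - 5z
  leading term z^2: no divisor's leading term divides it; move 10/3z^2 to the remainder.
  leading term y: subtract (10/3)·h_4 from 10/3y - 5z → -35/3z + 10
  leading term z: no divisor's leading term divides it; move -35/3z to the remainder.
  leading term 1: no divisor's leading term divides it; move 10 to the remainder.
  remainder 10/3z^2 - 35/3z + 10 ≠ 0; add h_5 = 10/3z^2 - 35/3z + 10 to the basis.

S(f_2,f_3): lcm = xz. S = 1/3y - z + 7/3.
  leading term y: subtract (1/3)·h_4 from 1/3y - z + 7/3 → -5/3z + 10/3
  leading term z: no divisor's leading term divides it; move -5/3z to the remainder.
  leading term 1: no divisor's leading term divides it; move 10/3 to the remainder.
  remainder -5/3z + 10/3 ≠ 0; add h_6 = -5/3z + 10/3 to the basis.

The other S-polynomials (S(f_1,h_4), S(f_2,h_4), S(f_3,h_4), S(f_1,h_5), S(f_2,h_5), S(f_3,h_5), S(h_4,h_5), S(f_1,h_6), S(f_2,h_6), S(f_3,h_6), S(h_4,h_6), S(h_5,h_6)) all reduce to 0 modulo the current basis, so we have a Gröbner basis.
Inter-reduce: drop elements whose leading term is divisible by another's, tail-reduce, and make monic.
Reduced Gröbner basis: {x - 1, y + 1, z - 2}.
Label its elements g_1 = x - 1, g_2 = y + 1, g_3 = z - 2.

Reduce p = 7y + 7 modulo G:
  leading term y: subtract (7)·g_2 from 7y + 7 → 0
  normal form = 0.
Since the normal form is 0, p ∈ I.

The remainder on division by a Gröbner basis is unique — it is the normal form.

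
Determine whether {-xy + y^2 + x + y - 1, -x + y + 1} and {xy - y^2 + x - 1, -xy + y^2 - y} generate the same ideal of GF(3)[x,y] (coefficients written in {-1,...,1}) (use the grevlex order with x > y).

Equality of ideals is decidable: compute both reduced Gröbner bases (unique for the ordering) and check whether they agree.
Buchberger on the first generating set:
f_1 = -xy + y^2 + x + y - 1, LT = xy.
f_2 = -x + y + 1, LT = x.

S(f_1,f_2): lcm = xy. S = -x + 1.
  leading term x: subtract (1)·f_2 from -x + 1 → -y
  leading term y: no divisor's leading term divides it; move -y to the remainder.
  remainder -y ≠ 0; add g_3 = -y to the basis.

The other S-polynomials (S(f_1,g_3), S(f_2,g_3)) all reduce to 0 modulo the current basis, so we have a Gröbner basis.
Inter-reduce: drop elements whose leading term is divisible by another's, tail-reduce, and make monic.
Reduced Gröbner basis: {x - 1, y}.

Buchberger on the second generating set:
h_1 = xy - y^2 + x - 1, LT = xy.
h_2 = -xy + y^2 - y, LT = xy.

S(h_1,h_2): lcm = xy. S = x - y - 1.
  leading term x: no divisor's leading term divides it; move x to the remainder.
  leading term y: no divisor's leading term divides it; move -y to the remainder.
  leading term 1: no divisor's leading term divides it; move -1 to the remainder.
  remainder x - y - 1 ≠ 0; add k_3 = x - y - 1 to the basis.

S(h_1,k_3): lcm = xy. S = x + y - 1.
  leading term x: subtract (1)·k_3 from x + y - 1 → -y
  leading term y: no divisor's leading term divides it; move -y to the remainder.
  remainder -y ≠ 0; add k_4 = -y to the basis.

The other S-polynomials (S(h_2,k_3), S(h_1,k_4), S(h_2,k_4), S(k_3,k_4)) all reduce to 0 modulo the current basis, so we have a Gröbner basis.
Inter-reduce: drop elements whose leading term is divisible by another's, tail-reduce, and make monic.
Reduced Gröbner basis: {x - 1, y}.

Same reduced basis, so the two generating sets span the same ideal.

Yes, the ideals are equal.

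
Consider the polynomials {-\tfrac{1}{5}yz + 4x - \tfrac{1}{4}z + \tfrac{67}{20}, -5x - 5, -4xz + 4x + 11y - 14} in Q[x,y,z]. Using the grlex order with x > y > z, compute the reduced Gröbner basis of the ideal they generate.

G = {z^{2} - \tfrac{127}{16}z - \tfrac{143}{16}, x + 1, y + \tfrac{4}{11}z - \tfrac{18}{11}}

f_1 = -\tfrac{1}{5}yz + 4x - \tfrac{1}{4}z + \tfrac{67}{20}, LT = yz.
f_2 = -5x - 5, LT = x.
f_3 = -4xz + 4x + 11y - 14, LT = xz.

S(f_1,f_3): lcm = xyz. S = -20x^{2} + xy + \tfrac{5}{4}xz + \tfrac{11}{4}y^{2} - \tfrac{67}{4}x - \tfrac{7}{2}y.
  leading term x^{2}: subtract (4x)·f_2 from -20x^{2} + xy + \tfrac{5}{4}xz + \tfrac{11}{4}y^{2} - \tfrac{67}{4}x - \tfrac{7}{2}y → xy + \tfrac{5}{4}xz + \tfrac{11}{4}y^{2} + \tfrac{13}{4}x - \tfrac{7}{2}y
  leading term xy: subtract (-\tfrac{1}{5}y)·f_2 from xy + \tfrac{5}{4}xz + \tfrac{11}{4}y^{2} + \tfrac{13}{4}x - \tfrac{7}{2}y → \tfrac{5}{4}xz + \tfrac{11}{4}y^{2} + \tfrac{13}{4}x - \tfrac{9}{2}y
  leading term xz: subtract (-\tfrac{1}{4}z)·f_2 from \tfrac{5}{4}xz + \tfrac{11}{4}y^{2} + \tfrac{13}{4}x - \tfrac{9}{2}y → \tfrac{11}{4}y^{2} + \tfrac{13}{4}x - \tfrac{9}{2}y - \tfrac{5}{4}z
  leading term y^{2}: no divisor's leading term divides it; move \tfrac{11}{4}y^{2} to the remainder.
  leading term x: subtract (-\tfrac{13}{20})·f_2 from \tfrac{13}{4}x - \tfrac{9}{2}y - \tfrac{5}{4}z → -\tfrac{9}{2}y - \tfrac{5}{4}z - \tfrac{13}{4}
  leading term y: no divisor's leading term divides it; move -\tfrac{9}{2}y to the remainder.
  leading term z: no divisor's leading term divides it; move -\tfrac{5}{4}z to the remainder.
  leading term 1: no divisor's leading term divides it; move -\tfrac{13}{4} to the remainder.
  remainder \tfrac{11}{4}y^{2} - \tfrac{9}{2}y - \tfrac{5}{4}z - \tfrac{13}{4} ≠ 0; add g_4 = \tfrac{11}{4}y^{2} - \tfrac{9}{2}y - \tfrac{5}{4}z - \tfrac{13}{4} to the basis.

S(f_2,f_3): lcm = xz. S = x + \tfrac{11}{4}y + z - \tfrac{7}{2}.
  leading term x: subtract (-\tfrac{1}{5})·f_2 from x + \tfrac{11}{4}y + z - \tfrac{7}{2} → \tfrac{11}{4}y + z - \tfrac{9}{2}
  leading term y: no divisor's leading term divides it; move \tfrac{11}{4}y to the remainder.
  leading term z: no divisor's leading term divides it; move z to the remainder.
  leading term 1: no divisor's leading term divides it; move -\tfrac{9}{2} to the remainder.
  remainder \tfrac{11}{4}y + z - \tfrac{9}{2} ≠ 0; add g_5 = \tfrac{11}{4}y + z - \tfrac{9}{2} to the basis.

S(f_1,g_4): lcm = y^{2}z. S = -20xy + \tfrac{127}{44}yz + \tfrac{5}{11}z^{2} - \tfrac{67}{4}y + \tfrac{13}{11}z.
  leading term xy: subtract (4y)·f_2 from -20xy + \tfrac{127}{44}yz + \tfrac{5}{11}z^{2} - \tfrac{67}{4}y + \tfrac{13}{11}z → \tfrac{127}{44}yz + \tfrac{5}{11}z^{2} + \tfrac{13}{4}y + \tfrac{13}{11}z
  leading term yz: subtract (-\tfrac{635}{44})·f_1 from \tfrac{127}{44}yz + \tfrac{5}{11}z^{2} + \tfrac{13}{4}y + \tfrac{13}{11}z → \tfrac{5}{11}z^{2} + \tfrac{635}{11}x + \tfrac{13}{4}y - \tfrac{427}{176}z + \tfrac{8509}{176}
  leading term z^{2}: no divisor's leading term divides it; move \tfrac{5}{11}z^{2} to the remainder.
  leading term x: subtract (-\tfrac{127}{11})·f_2 from \tfrac{635}{11}x + \tfrac{13}{4}y - \tfrac{427}{176}z + \tfrac{8509}{176} → \tfrac{13}{4}y - \tfrac{427}{176}z - \tfrac{1651}{176}
  leading term y: subtract (\tfrac{13}{11})·g_5 from \tfrac{13}{4}y - \tfrac{427}{176}z - \tfrac{1651}{176} → -\tfrac{635}{176}z - \tfrac{65}{16}
  leading term z: no divisor's leading term divides it; move -\tfrac{635}{176}z to the remainder.
  leading term 1: no divisor's leading term divides it; move -\tfrac{65}{16} to the remainder.
  remainder \tfrac{5}{11}z^{2} - \tfrac{635}{176}z - \tfrac{65}{16} ≠ 0; add g_6 = \tfrac{5}{11}z^{2} - \tfrac{635}{176}z - \tfrac{65}{16} to the basis.

The other S-polynomials (S(f_1,f_2), S(f_2,g_4), S(f_3,g_4), S(f_1,g_5), S(f_2,g_5), S(f_3,g_5), S(g_4,g_5), S(f_1,g_6), S(f_2,g_6), S(f_3,g_6), S(g_4,g_6), S(g_5,g_6)) all reduce to 0 modulo the current basis, so we have a Gröbner basis.
Inter-reduce: drop elements whose leading term is divisible by another's, tail-reduce, and make monic.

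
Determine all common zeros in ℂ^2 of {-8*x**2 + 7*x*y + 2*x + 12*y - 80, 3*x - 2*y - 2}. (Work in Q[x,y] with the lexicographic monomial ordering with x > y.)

Compute a lex Gröbner basis by Buchberger's algorithm.
f_1 = -8*x**2 + 7*x*y + 2*x + 12*y - 80, LT = x**2.
f_2 = 3*x - 2*y - 2, LT = x.

S(f_1,f_2): lcm = x**2. S = -5/24*x*y + 5/12*x - 3/2*y + 10.
  leading term x*y: subtract (-5/72*y)·f_2 from -5/24*x*y + 5/12*x - 3/2*y + 10 → 5/12*x - 5/36*y**2 - 59/36*y + 10
  leading term x: subtract (5/36)·f_2 from 5/12*x - 5/36*y**2 - 59/36*y + 10 → -5/36*y**2 - 49/36*y + 185/18
  leading term y**2: no divisor's leading term divides it; move -5/36*y**2 to the remainder.
  leading term y: no divisor's leading term divides it; move -49/36*y to the remainder.
  leading term 1: no divisor's leading term divides it; move 185/18 to the remainder.
  remainder -5/36*y**2 - 49/36*y + 185/18 ≠ 0; add h_3 = -5/36*y**2 - 49/36*y + 185/18 to the basis.

The other S-polynomials (S(f_1,h_3), S(f_2,h_3)) all reduce to 0 modulo the current basis, so we have a Gröbner basis.
Inter-reduce: drop elements whose leading term is divisible by another's, tail-reduce, and make monic.
Reduced Gröbner basis: {x - 2/3*y - 2/3, y**2 + 49/5*y - 74}.

A lex Gröbner basis eliminates variables successively. Here y**2 + 49/5*y - 74 depends only on y, with roots {-74/5, 5}; lifting each root through the earlier basis elements recovers the full solutions.
  y = -74/5: the earlier basis element becomes x + 46/5 = 0, giving x = -46/5 — point (-46/5, -74/5).
  y = 5: the earlier basis element becomes x - 4 = 0, giving x = 4 — point (4, 5).
Each listed point satisfies every original equation (direct substitution).

{(-46/5, -74/5), (4, 5)}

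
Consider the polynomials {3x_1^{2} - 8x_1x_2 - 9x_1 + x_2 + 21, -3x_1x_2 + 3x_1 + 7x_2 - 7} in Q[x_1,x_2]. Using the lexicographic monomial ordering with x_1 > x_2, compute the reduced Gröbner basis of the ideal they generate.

G = {x_1^{2} - \tfrac{17}{3}x_1 - \tfrac{53}{9}x_2 + \tfrac{119}{9}, x_1x_2 - x_1 - \tfrac{7}{3}x_2 + \tfrac{7}{3}, x_2^{2} - \tfrac{102}{53}x_2 + \tfrac{49}{53}}

f_1 = 3x_1^{2} - 8x_1x_2 - 9x_1 + x_2 + 21, LT = x_1^{2}.
f_2 = -3x_1x_2 + 3x_1 + 7x_2 - 7, LT = x_1x_2.

S(f_1,f_2): lcm = x_1^{2}x_2. S = x_1^{2} - \tfrac{8}{3}x_1x_2^{2} - \tfrac{2}{3}x_1x_2 - \tfrac{7}{3}x_1 + \tfrac{1}{3}x_2^{2} + 7x_2.
  leading term x_1^{2}: subtract (\tfrac{1}{3})·f_1 from x_1^{2} - \tfrac{8}{3}x_1x_2^{2} - \tfrac{2}{3}x_1x_2 - \tfrac{7}{3}x_1 + \tfrac{1}{3}x_2^{2} + 7x_2 → -\tfrac{8}{3}x_1x_2^{2} + 2x_1x_2 + \tfrac{2}{3}x_1 + \tfrac{1}{3}x_2^{2} + \tfrac{20}{3}x_2 - 7
  leading term x_1x_2^{2}: subtract (\tfrac{8}{9}x_2)·f_2 from -\tfrac{8}{3}x_1x_2^{2} + 2x_1x_2 + \tfrac{2}{3}x_1 + \tfrac{1}{3}x_2^{2} + \tfrac{20}{3}x_2 - 7 → -\tfrac{2}{3}x_1x_2 + \tfrac{2}{3}x_1 - \tfrac{53}{9}x_2^{2} + \tfrac{116}{9}x_2 - 7
  leading term x_1x_2: subtract (\tfrac{2}{9})·f_2 from -\tfrac{2}{3}x_1x_2 + \tfrac{2}{3}x_1 - \tfrac{53}{9}x_2^{2} + \tfrac{116}{9}x_2 - 7 → -\tfrac{53}{9}x_2^{2} + \tfrac{34}{3}x_2 - \tfrac{49}{9}
  leading term x_2^{2}: no divisor's leading term divides it; move -\tfrac{53}{9}x_2^{2} to the remainder.
  leading term x_2: no divisor's leading term divides it; move \tfrac{34}{3}x_2 to the remainder.
  leading term 1: no divisor's leading term divides it; move -\tfrac{49}{9} to the remainder.
  remainder -\tfrac{53}{9}x_2^{2} + \tfrac{34}{3}x_2 - \tfrac{49}{9} ≠ 0; add g_3 = -\tfrac{53}{9}x_2^{2} + \tfrac{34}{3}x_2 - \tfrac{49}{9} to the basis.

The other S-polynomials (S(f_1,g_3), S(f_2,g_3)) all reduce to 0 modulo the current basis, so we have a Gröbner basis.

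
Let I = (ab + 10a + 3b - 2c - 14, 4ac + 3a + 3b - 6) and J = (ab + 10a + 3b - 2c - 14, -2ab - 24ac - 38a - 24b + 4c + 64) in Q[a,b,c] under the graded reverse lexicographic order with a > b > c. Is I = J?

Two ideals are equal iff their reduced Gröbner bases coincide (the reduced basis is unique for a fixed ordering).
Buchberger on the first generating set:
f_1 = ab + 10a + 3b - 2c - 14, LT = ab.
f_2 = 4ac + 3a + 3b - 6, LT = ac.

S(f_1,f_2): lcm = abc. S = -\tfrac{3}{4}ab - \tfrac{3}{4}b^{2} + 10ac + 3bc - 2c^{2} + \tfrac{3}{2}b - 14c.
  leading term ab: subtract (-\tfrac{3}{4})·f_1 from -\tfrac{3}{4}ab - \tfrac{3}{4}b^{2} + 10ac + 3bc - 2c^{2} + \tfrac{3}{2}b - 14c → -\tfrac{3}{4}b^{2} + 10ac + 3bc - 2c^{2} + \tfrac{15}{2}a + \tfrac{15}{4}b - \tfrac{31}{2}c - \tfrac{21}{2}
  leading term b^{2}: no divisor's leading term divides it; move -\tfrac{3}{4}b^{2} to the remainder.
  leading term ac: subtract (\tfrac{5}{2})·f_2 from 10ac + 3bc - 2c^{2} + \tfrac{15}{2}a + \tfrac{15}{4}b - \tfrac{31}{2}c - \tfrac{21}{2} → 3bc - 2c^{2} - \tfrac{15}{4}b - \tfrac{31}{2}c + \tfrac{9}{2}
  leading term bc: no divisor's leading term divides it; move 3bc to the remainder.
  leading term c^{2}: no divisor's leading term divides it; move -2c^{2} to the remainder.
  leading term b: no divisor's leading term divides it; move -\tfrac{15}{4}b to the remainder.
  leading term c: no divisor's leading term divides it; move -\tfrac{31}{2}c to the remainder.
  leading term 1: no divisor's leading term divides it; move \tfrac{9}{2} to the remainder.
  remainder -\tfrac{3}{4}b^{2} + 3bc - 2c^{2} - \tfrac{15}{4}b - \tfrac{31}{2}c + \tfrac{9}{2} ≠ 0; add g_3 = -\tfrac{3}{4}b^{2} + 3bc - 2c^{2} - \tfrac{15}{4}b - \tfrac{31}{2}c + \tfrac{9}{2} to the basis.

The other S-polynomials (S(f_1,g_3), S(f_2,g_3)) all reduce to 0 modulo the current basis, so we have a Gröbner basis.
Inter-reduce: drop elements whose leading term is divisible by another's, tail-reduce, and make monic.
Reduced Gröbner basis: {ab + 10a + 3b - 2c - 14, b^{2} - 4bc + \tfrac{8}{3}c^{2} + 5b + \tfrac{62}{3}c - 6, ac + \tfrac{3}{4}a + \tfrac{3}{4}b - \tfrac{3}{2}}.

Buchberger on the second generating set:
h_1 = ab + 10a + 3b - 2c - 14, LT = ab.
h_2 = -2ab - 24ac - 38a - 24b + 4c + 64, LT = ab.

S(h_1,h_2): lcm = ab. S = -12ac - 9a - 9b + 18.
  leading term ac: no divisor's leading term divides it; move -12ac to the remainder.
  leading term a: no divisor's leading term divides it; move -9a to the remainder.
  leading term b: no divisor's leading term divides it; move -9b to the remainder.
  leading term 1: no divisor's leading term divides it; move 18 to the remainder.
  remainder -12ac - 9a - 9b + 18 ≠ 0; add k_3 = -12ac - 9a - 9b + 18 to the basis.

S(h_1,k_3): lcm = abc. S = -\tfrac{3}{4}ab - \tfrac{3}{4}b^{2} + 10ac + 3bc - 2c^{2} + \tfrac{3}{2}b - 14c.
  leading term ab: subtract (-\tfrac{3}{4})·h_1 from -\tfrac{3}{4}ab - \tfrac{3}{4}b^{2} + 10ac + 3bc - 2c^{2} + \tfrac{3}{2}b - 14c → -\tfrac{3}{4}b^{2} + 10ac + 3bc - 2c^{2} + \tfrac{15}{2}a + \tfrac{15}{4}b - \tfrac{31}{2}c - \tfrac{21}{2}
  leading term b^{2}: no divisor's leading term divides it; move -\tfrac{3}{4}b^{2} to the remainder.
  leading term ac: subtract (-\tfrac{5}{6})·k_3 from 10ac + 3bc - 2c^{2} + \tfrac{15}{2}a + \tfrac{15}{4}b - \tfrac{31}{2}c - \tfrac{21}{2} → 3bc - 2c^{2} - \tfrac{15}{4}b - \tfrac{31}{2}c + \tfrac{9}{2}
  leading term bc: no divisor's leading term divides it; move 3bc to the remainder.
  leading term c^{2}: no divisor's leading term divides it; move -2c^{2} to the remainder.
  leading term b: no divisor's leading term divides it; move -\tfrac{15}{4}b to the remainder.
  leading term c: no divisor's leading term divides it; move -\tfrac{31}{2}c to the remainder.
  leading term 1: no divisor's leading term divides it; move \tfrac{9}{2} to the remainder.
  remainder -\tfrac{3}{4}b^{2} + 3bc - 2c^{2} - \tfrac{15}{4}b - \tfrac{31}{2}c + \tfrac{9}{2} ≠ 0; add k_4 = -\tfrac{3}{4}b^{2} + 3bc - 2c^{2} - \tfrac{15}{4}b - \tfrac{31}{2}c + \tfrac{9}{2} to the basis.

The other S-polynomials (S(h_2,k_3), S(h_1,k_4), S(h_2,k_4), S(k_3,k_4)) all reduce to 0 modulo the current basis, so we have a Gröbner basis.
Inter-reduce: drop elements whose leading term is divisible by another's, tail-reduce, and make monic.
Reduced Gröbner basis: {ab + 10a + 3b - 2c - 14, b^{2} - 4bc + \tfrac{8}{3}c^{2} + 5b + \tfrac{62}{3}c - 6, ac + \tfrac{3}{4}a + \tfrac{3}{4}b - \tfrac{3}{2}}.

These coincide, so the ideals are equal.
The same test decides containment: I ⊆ J iff every generator of I reduces to 0 modulo a Gröbner basis of J.

Yes, the ideals are equal.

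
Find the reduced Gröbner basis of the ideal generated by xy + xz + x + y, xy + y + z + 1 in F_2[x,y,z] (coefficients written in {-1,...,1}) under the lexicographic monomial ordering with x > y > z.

G = {xy + y + z + 1, xz + x + z + 1, z^2 + 1}

f_1 = xy + xz + x + y, LT = xy.
f_2 = xy + y + z + 1, LT = xy.

S(f_1,f_2): lcm = xy. S = xz + x + z + 1.
  leading term xz: no divisor's leading term divides it; move xz to the remainder.
  leading term x: no divisor's leading term divides it; move x to the remainder.
  leading term z: no divisor's leading term divides it; move z to the remainder.
  leading term 1: no divisor's leading term divides it; move 1 to the remainder.
  remainder xz + x + z + 1 ≠ 0; add g_3 = xz + x + z + 1 to the basis.

S(f_1,g_3): lcm = xyz. S = xy + xz^2 + xz + y.
  leading term xy: subtract (1)·f_1 from xy + xz^2 + xz + y → xz^2 + x
  leading term xz^2: subtract (z)·g_3 from xz^2 + x → xz + x + z^2 + z
  leading term xz: subtract (1)·g_3 from xz + x + z^2 + z → z^2 + 1
  leading term z^2: no divisor's leading term divides it; move z^2 to the remainder.
  leading term 1: no divisor's leading term divides it; move 1 to the remainder.
  remainder z^2 + 1 ≠ 0; add g_4 = z^2 + 1 to the basis.

The other S-polynomials (S(f_2,g_3), S(f_1,g_4), S(f_2,g_4), S(g_3,g_4)) all reduce to 0 modulo the current basis, so we have a Gröbner basis.
Inter-reduce: drop elements whose leading term is divisible by another's, tail-reduce, and make monic.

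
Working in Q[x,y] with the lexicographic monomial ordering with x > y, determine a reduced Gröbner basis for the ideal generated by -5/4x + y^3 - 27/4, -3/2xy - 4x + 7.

G = {x - 4/5y^3 + 27/5, y^4 + 8/3y^3 - 27/4y - 143/6}

This is the nonlinear analogue of row-reducing a linear system.

f_1 = -5/4x + y^3 - 27/4, LT = x.
f_2 = -3/2xy - 4x + 7, LT = xy.

S(f_1,f_2): lcm = xy. S = -8/3x - 4/5y^4 + 27/5y + 14/3.
  leading term x: subtract (32/15)·f_1 from -8/3x - 4/5y^4 + 27/5y + 14/3 → -4/5y^4 - 32/15y^3 + 27/5y + 286/15
  leading term y^4: no divisor's leading term divides it; move -4/5y^4 to the remainder.
  leading term y^3: no divisor's leading term divides it; move -32/15y^3 to the remainder.
  leading term y: no divisor's leading term divides it; move 27/5y to the remainder.
  leading term 1: no divisor's leading term divides it; move 286/15 to the remainder.
  remainder -4/5y^4 - 32/15y^3 + 27/5y + 286/15 ≠ 0; add g_3 = -4/5y^4 - 32/15y^3 + 27/5y + 286/15 to the basis.

The other S-polynomials (S(f_1,g_3), S(f_2,g_3)) all reduce to 0 modulo the current basis, so we have a Gröbner basis.
Inter-reduce: drop elements whose leading term is divisible by another's, tail-reduce, and make monic.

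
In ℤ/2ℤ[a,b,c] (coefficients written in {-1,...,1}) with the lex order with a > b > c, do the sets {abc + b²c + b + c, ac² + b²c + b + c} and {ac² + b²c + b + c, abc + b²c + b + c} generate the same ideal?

Two ideals are equal iff their reduced Gröbner bases coincide (the reduced basis is unique for a fixed ordering).
Buchberger on the first generating set:
f_1 = abc + b²c + b + c, LT = abc.
f_2 = ac² + b²c + b + c, LT = ac².

S(f_1,f_2): lcm = abc². S = b³c + b²c² + b² + c².
  leading term b³c: no divisor's leading term divides it; move b³c to the remainder.
  leading term b²c²: no divisor's leading term divides it; move b²c² to the remainder.
  leading term b²: no divisor's leading term divides it; move b² to the remainder.
  leading term c²: no divisor's leading term divides it; move c² to the remainder.
  remainder b³c + b²c² + b² + c² ≠ 0; add g_3 = b³c + b²c² + b² + c² to the basis.

S(f_1,g_3): lcm = ab³c. S = ab²c² + ab² + ac² + b⁴c + b³ + b²c.
  leading term ab²c²: subtract (bc)·f_1 from ab²c² + ab² + ac² + b⁴c + b³ + b²c → ab² + ac² + b⁴c + b³c² + b³ + bc²
  leading term ab²: no divisor's leading term divides it; move ab² to the remainder.
  leading term ac²: subtract (1)·f_2 from ac² + b⁴c + b³c² + b³ + bc² → b⁴c + b³c² + b³ + b²c + bc² + b + c
  leading term b⁴c: subtract (b)·g_3 from b⁴c + b³c² + b³ + b²c + bc² + b + c → b²c + b + c
  leading term b²c: no divisor's leading term divides it; move b²c to the remainder.
  leading term b: no divisor's leading term divides it; move b to the remainder.
  leading term c: no divisor's leading term divides it; move c to the remainder.
  remainder ab² + b²c + b + c ≠ 0; add g_4 = ab² + b²c + b + c to the basis.

The other S-polynomials (S(f_2,g_3), S(f_1,g_4), S(f_2,g_4), S(g_3,g_4)) all reduce to 0 modulo the current basis, so we have a Gröbner basis.
Inter-reduce: drop elements whose leading term is divisible by another's, tail-reduce, and make monic.
Reduced Gröbner basis: {ab² + b²c + b + c, abc + b²c + b + c, ac² + b²c + b + c, b³c + b²c² + b² + c²}.

Buchberger on the second generating set:
h_1 = ac² + b²c + b + c, LT = ac².
h_2 = abc + b²c + b + c, LT = abc.

S(h_1,h_2): lcm = abc². S = b³c + b²c² + b² + c².
  leading term b³c: no divisor's leading term divides it; move b³c to the remainder.
  leading term b²c²: no divisor's leading term divides it; move b²c² to the remainder.
  leading term b²: no divisor's leading term divides it; move b² to the remainder.
  leading term c²: no divisor's leading term divides it; move c² to the remainder.
  remainder b³c + b²c² + b² + c² ≠ 0; add k_3 = b³c + b²c² + b² + c² to the basis.

S(h_2,k_3): lcm = ab³c. S = ab²c² + ab² + ac² + b⁴c + b³ + b²c.
  leading term ab²c²: subtract (b²)·h_1 from ab²c² + ab² + ac² + b⁴c + b³ + b²c → ab² + ac²
  leading term ab²: no divisor's leading term divides it; move ab² to the remainder.
  leading term ac²: subtract (1)·h_1 from ac² → b²c + b + c
  leading term b²c: no divisor's leading term divides it; move b²c to the remainder.
  leading term b: no divisor's leading term divides it; move b to the remainder.
  leading term c: no divisor's leading term divides it; move c to the remainder.
  remainder ab² + b²c + b + c ≠ 0; add k_4 = ab² + b²c + b + c to the basis.

The other S-polynomials (S(h_1,k_3), S(h_1,k_4), S(h_2,k_4), S(k_3,k_4)) all reduce to 0 modulo the current basis, so we have a Gröbner basis.
Inter-reduce: drop elements whose leading term is divisible by another's, tail-reduce, and make monic.
Reduced Gröbner basis: {ab² + b²c + b + c, abc + b²c + b + c, ac² + b²c + b + c, b³c + b²c² + b² + c²}.

These coincide, so the ideals are equal.

Yes, the ideals are equal.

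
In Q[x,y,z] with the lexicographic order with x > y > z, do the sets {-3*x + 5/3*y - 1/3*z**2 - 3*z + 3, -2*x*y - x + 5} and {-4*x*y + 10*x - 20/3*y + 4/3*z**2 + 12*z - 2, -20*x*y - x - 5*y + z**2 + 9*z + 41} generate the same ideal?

Yes, the ideals are equal.

Since reduced Gröbner bases are canonical representatives of ideals under a given ordering, it suffices to compute and compare them.
Buchberger on the first generating set:
f_1 = -3*x + 5/3*y - 1/3*z**2 - 3*z + 3, LT = x.
f_2 = -2*x*y - x + 5, LT = x*y.

S(f_1,f_2): lcm = x*y. S = -1/2*x - 5/9*y**2 + 1/9*y*z**2 + y*z - y + 5/2.
  leading term x: subtract (1/6)·f_1 from -1/2*x - 5/9*y**2 + 1/9*y*z**2 + y*z - y + 5/2 → -5/9*y**2 + 1/9*y*z**2 + y*z - 23/18*y + 1/18*z**2 + 1/2*z + 2
  leading term y**2: no divisor's leading term divides it; move -5/9*y**2 to the remainder.
  leading term y*z**2: no divisor's leading term divides it; move 1/9*y*z**2 to the remainder.
  leading term y*z: no divisor's leading term divides it; move y*z to the remainder.
  leading term y: no divisor's leading term divides it; move -23/18*y to the remainder.
  leading term z**2: no divisor's leading term divides it; move 1/18*z**2 to the remainder.
  leading term z: no divisor's leading term divides it; move 1/2*z to the remainder.
  leading term 1: no divisor's leading term divides it; move 2 to the remainder.
  remainder -5/9*y**2 + 1/9*y*z**2 + y*z - 23/18*y + 1/18*z**2 + 1/2*z + 2 ≠ 0; add g_3 = -5/9*y**2 + 1/9*y*z**2 + y*z - 23/18*y + 1/18*z**2 + 1/2*z + 2 to the basis.

The other S-polynomials (S(f_1,g_3), S(f_2,g_3)) all reduce to 0 modulo the current basis, so we have a Gröbner basis.
Inter-reduce: drop elements whose leading term is divisible by another's, tail-reduce, and make monic.
Reduced Gröbner basis: {x - 5/9*y + 1/9*z**2 + z - 1, y**2 - 1/5*y*z**2 - 9/5*y*z + 23/10*y - 1/10*z**2 - 9/10*z - 18/5}.

Buchberger on the second generating set:
h_1 = -4*x*y + 10*x - 20/3*y + 4/3*z**2 + 12*z - 2, LT = x*y.
h_2 = -20*x*y - x - 5*y + z**2 + 9*z + 41, LT = x*y.

S(h_1,h_2): lcm = x*y. S = -51/20*x + 17/12*y - 17/60*z**2 - 51/20*z + 51/20.
  leading term x: no divisor's leading term divides it; move -51/20*x to the remainder.
  leading term y: no divisor's leading term divides it; move 17/12*y to the remainder.
  leading term z**2: no divisor's leading term divides it; move -17/60*z**2 to the remainder.
  leading term z: no divisor's leading term divides it; move -51/20*z to the remainder.
  leading term 1: no divisor's leading term divides it; move 51/20 to the remainder.
  remainder -51/20*x + 17/12*y - 17/60*z**2 - 51/20*z + 51/20 ≠ 0; add k_3 = -51/20*x + 17/12*y - 17/60*z**2 - 51/20*z + 51/20 to the basis.

S(h_1,k_3): lcm = x*y. S = -5/2*x + 5/9*y**2 - 1/9*y*z**2 - y*z + 8/3*y - 1/3*z**2 - 3*z + 1/2.
  leading term x: subtract (50/51)·k_3 from -5/2*x + 5/9*y**2 - 1/9*y*z**2 - y*z + 8/3*y - 1/3*z**2 - 3*z + 1/2 → 5/9*y**2 - 1/9*y*z**2 - y*z + 23/18*y - 1/18*z**2 - 1/2*z - 2
  leading term y**2: no divisor's leading term divides it; move 5/9*y**2 to the remainder.
  leading term y*z**2: no divisor's leading term divides it; move -1/9*y*z**2 to the remainder.
  leading term y*z: no divisor's leading term divides it; move -y*z to the remainder.
  leading term y: no divisor's leading term divides it; move 23/18*y to the remainder.
  leading term z**2: no divisor's leading term divides it; move -1/18*z**2 to the remainder.
  leading term z: no divisor's leading term divides it; move -1/2*z to the remainder.
  leading term 1: no divisor's leading term divides it; move -2 to the remainder.
  remainder 5/9*y**2 - 1/9*y*z**2 - y*z + 23/18*y - 1/18*z**2 - 1/2*z - 2 ≠ 0; add k_4 = 5/9*y**2 - 1/9*y*z**2 - y*z + 23/18*y - 1/18*z**2 - 1/2*z - 2 to the basis.

The other S-polynomials (S(h_2,k_3), S(h_1,k_4), S(h_2,k_4), S(k_3,k_4)) all reduce to 0 modulo the current basis, so we have a Gröbner basis.
Inter-reduce: drop elements whose leading term is divisible by another's, tail-reduce, and make monic.
Reduced Gröbner basis: {x - 5/9*y + 1/9*z**2 + z - 1, y**2 - 1/5*y*z**2 - 9/5*y*z + 23/10*y - 1/10*z**2 - 9/10*z - 18/5}.

Same reduced basis, so the two generating sets span the same ideal.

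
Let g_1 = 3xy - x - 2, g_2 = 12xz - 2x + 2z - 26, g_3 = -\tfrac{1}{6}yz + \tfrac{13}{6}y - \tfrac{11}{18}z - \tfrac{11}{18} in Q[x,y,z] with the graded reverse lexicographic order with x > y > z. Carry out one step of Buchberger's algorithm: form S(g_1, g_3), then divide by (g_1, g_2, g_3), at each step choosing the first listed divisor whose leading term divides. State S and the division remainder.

lcm(LM(g_1), LM(g_3)) = xyz.
S = (lcm/LT(g_1))·g_1 − (lcm/LT(g_3))·g_3 = 13xy - 4xz - \tfrac{11}{3}x - \tfrac{2}{3}z.
Reduce S modulo (g_1, g_2, g_3) in that order:
  leading term xy: subtract (\tfrac{13}{3})·g_1 from 13xy - 4xz - \tfrac{11}{3}x - \tfrac{2}{3}z → -4xz + \tfrac{2}{3}x - \tfrac{2}{3}z + \tfrac{26}{3}
  leading term xz: subtract (-\tfrac{1}{3})·g_2 from -4xz + \tfrac{2}{3}x - \tfrac{2}{3}z + \tfrac{26}{3} → 0
The remainder is 0, so this S-polynomial contributes no new basis element.

S(g_1, g_3) = 13xy - 4xz - \tfrac{11}{3}x - \tfrac{2}{3}z; remainder on division = 0.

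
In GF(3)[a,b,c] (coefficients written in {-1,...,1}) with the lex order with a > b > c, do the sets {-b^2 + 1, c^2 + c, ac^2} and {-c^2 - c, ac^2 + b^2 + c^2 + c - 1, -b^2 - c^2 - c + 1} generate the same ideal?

Yes, the ideals are equal.

Since reduced Gröbner bases are canonical representatives of ideals under a given ordering, it suffices to compute and compare them.
Buchberger on the first generating set:
f_1 = -b^2 + 1, LT = b^2.
f_2 = c^2 + c, LT = c^2.
f_3 = ac^2, LT = ac^2.

S(f_2,f_3): lcm = ac^2. S = ac.
  leading term ac: no divisor's leading term divides it; move ac to the remainder.
  remainder ac ≠ 0; add g_4 = ac to the basis.

The other S-polynomials (S(f_1,f_2), S(f_1,f_3), S(f_1,g_4), S(f_2,g_4), S(f_3,g_4)) all reduce to 0 modulo the current basis, so we have a Gröbner basis.
Inter-reduce: drop elements whose leading term is divisible by another's, tail-reduce, and make monic.
Reduced Gröbner basis: {ac, b^2 - 1, c^2 + c}.

Buchberger on the second generating set:
h_1 = -c^2 - c, LT = c^2.
h_2 = ac^2 + b^2 + c^2 + c - 1, LT = ac^2.
h_3 = -b^2 - c^2 - c + 1, LT = b^2.

S(h_1,h_2): lcm = ac^2. S = ac - b^2 - c^2 - c + 1.
  leading term ac: no divisor's leading term divides it; move ac to the remainder.
  leading term b^2: subtract (1)·h_3 from -b^2 - c^2 - c + 1 → 0
  remainder ac ≠ 0; add k_4 = ac to the basis.

The other S-polynomials (S(h_1,h_3), S(h_2,h_3), S(h_1,k_4), S(h_2,k_4), S(h_3,k_4)) all reduce to 0 modulo the current basis, so we have a Gröbner basis.
Inter-reduce: drop elements whose leading term is divisible by another's, tail-reduce, and make monic.
Reduced Gröbner basis: {ac, b^2 - 1, c^2 + c}.

These coincide, so the ideals are equal.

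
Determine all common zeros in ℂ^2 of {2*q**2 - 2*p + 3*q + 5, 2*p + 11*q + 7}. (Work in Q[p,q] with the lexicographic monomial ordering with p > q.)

Compute a lex Gröbner basis by Buchberger's algorithm.
f_1 = -2*p + 2*q**2 + 3*q + 5, LT = p.
f_2 = 2*p + 11*q + 7, LT = p.

S(f_1,f_2): lcm = p. S = -q**2 - 7*q - 6.
  leading term q**2: no divisor's leading term divides it; move -q**2 to the remainder.
  leading term q: no divisor's leading term divides it; move -7*q to the remainder.
  leading term 1: no divisor's leading term divides it; move -6 to the remainder.
  remainder -q**2 - 7*q - 6 ≠ 0; add h_3 = -q**2 - 7*q - 6 to the basis.

S(f_1,h_3): leading monomials are coprime, so the S-polynomial reduces to 0 (Buchberger's first criterion).
S(f_2,h_3): leading monomials are coprime, so the S-polynomial reduces to 0 (Buchberger's first criterion).
Every S-polynomial of the final basis reduces to 0, so we have a Gröbner basis.
Inter-reduce: drop elements whose leading term is divisible by another's, tail-reduce, and make monic.
Reduced Gröbner basis: {p + 11/2*q + 7/2, q**2 + 7*q + 6}.

From the last basis element, q**2 + 7*q + 6 = 0, so q takes values in {-6, -1}. Each choice, substituted upward through the basis, yields the corresponding point(s) of the solution set.
  q = -6: the earlier basis element becomes p - 59/2 = 0, giving p = 59/2 — point (59/2, -6).
  q = -1: the earlier basis element becomes p - 2 = 0, giving p = 2 — point (2, -1).
Check: every point annihilates each of the original generators.

{(59/2, -6), (2, -1)}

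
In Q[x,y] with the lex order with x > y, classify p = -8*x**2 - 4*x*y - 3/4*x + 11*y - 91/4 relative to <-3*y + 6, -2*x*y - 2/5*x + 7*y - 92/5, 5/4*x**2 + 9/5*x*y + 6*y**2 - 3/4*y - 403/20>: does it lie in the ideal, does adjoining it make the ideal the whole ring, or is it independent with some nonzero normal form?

First compute the reduced Gröbner basis of I by Buchberger's algorithm.
f_1 = -3*y + 6, LT = y.
f_2 = -2*x*y - 2/5*x + 7*y - 92/5, LT = x*y.
f_3 = 5/4*x**2 + 9/5*x*y + 6*y**2 - 3/4*y - 403/20, LT = x**2.

S(f_1,f_2): lcm = x*y. S = -11/5*x + 7/2*y - 46/5.
  reduce S modulo (f_1, f_2, f_3):
  remainder -11/5*x - 11/5 ≠ 0; add h_4 = -11/5*x - 11/5 to the basis.

The other S-polynomials (S(f_1,f_3), S(f_2,f_3), S(f_1,h_4), S(f_2,h_4), S(f_3,h_4)) all reduce to 0 modulo the current basis, so we have a Gröbner basis.
Inter-reduce: drop elements whose leading term is divisible by another's, tail-reduce, and make monic.
Reduced Gröbner basis: {x + 1, y - 2}.
Label its elements g_1 = x + 1, g_2 = y - 2.

Reduce p = -8*x**2 - 4*x*y - 3/4*x + 11*y - 91/4 modulo G:
  leading term x**2: subtract (-8*x)·g_1 from -8*x**2 - 4*x*y - 3/4*x + 11*y - 91/4 → -4*x*y + 29/4*x + 11*y - 91/4
  leading term x*y: subtract (-4*y)·g_1 from -4*x*y + 29/4*x + 11*y - 91/4 → 29/4*x + 15*y - 91/4
  leading term x: subtract (29/4)·g_1 from 29/4*x + 15*y - 91/4 → 15*y - 30
  leading term y: subtract (15)·g_2 from 15*y - 30 → 0
  normal form = 0.
Since the normal form is 0, p ∈ I.

-8*x**2 - 4*x*y - 3/4*x + 11*y - 91/4 lies in I (it reduces to 0).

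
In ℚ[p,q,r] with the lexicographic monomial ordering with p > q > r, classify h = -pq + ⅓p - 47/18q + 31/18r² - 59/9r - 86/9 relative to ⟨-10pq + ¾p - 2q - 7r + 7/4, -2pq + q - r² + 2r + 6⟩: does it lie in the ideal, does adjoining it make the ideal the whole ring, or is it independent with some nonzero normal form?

-pq + ⅓p - 47/18q + 31/18r² - 59/9r - 86/9 lies in I (it reduces to 0).

First compute the reduced Gröbner basis of I by Buchberger's algorithm.
f_1 = -10pq + ¾p - 2q - 7r + 7/4, LT = pq.
f_2 = -2pq + q - r² + 2r + 6, LT = pq.

S(f_1,f_2): lcm = pq. S = -3/40p + 7/10q - ½r² + 17/10r + 113/40.
  reduce S modulo (f_1, f_2):
  remainder -3/40p + 7/10q - ½r² + 17/10r + 113/40 ≠ 0; add k_3 = -3/40p + 7/10q - ½r² + 17/10r + 113/40 to the basis.

S(f_1,k_3): lcm = pq. S = -3/40p + 28/3q² - 20/3qr² + 68/3qr + 568/15q + 7/10r - 7/40.
  reduce S modulo (f_1, f_2, k_3):
  remainder 28/3q² - 20/3qr² + 68/3qr + 223/6q + ½r² - r - 3 ≠ 0; add k_4 = 28/3q² - 20/3qr² + 68/3qr + 223/6q + ½r² - r - 3 to the basis.

The other S-polynomials (S(f_2,k_3), S(f_1,k_4), S(f_2,k_4), S(k_3,k_4)) all reduce to 0 modulo the current basis, so we have a Gröbner basis.
Inter-reduce: drop elements whose leading term is divisible by another's, tail-reduce, and make monic.
Reduced Gröbner basis: {p - 28/3q + 20/3r² - 68/3r - 113/3, q² - 5/7qr² + 17/7qr + 223/56q + 3/56r² - 3/28r - 9/28}.
Label its elements g_1 = p - 28/3q + 20/3r² - 68/3r - 113/3, g_2 = q² - 5/7qr² + 17/7qr + 223/56q + 3/56r² - 3/28r - 9/28.

Reduce h = -pq + ⅓p - 47/18q + 31/18r² - 59/9r - 86/9 modulo G:
  leading term pq: subtract (-q)·g_1 from -pq + ⅓p - 47/18q + 31/18r² - 59/9r - 86/9 → ⅓p - 28/3q² + 20/3qr² - 68/3qr - 725/18q + 31/18r² - 59/9r - 86/9
  leading term p: subtract (⅓)·g_1 from ⅓p - 28/3q² + 20/3qr² - 68/3qr - 725/18q + 31/18r² - 59/9r - 86/9 → -28/3q² + 20/3qr² - 68/3qr - 223/6q - ½r² + r + 3
  leading term q²: subtract (-28/3)·g_2 from -28/3q² + 20/3qr² - 68/3qr - 223/6q - ½r² + r + 3 → 0
  normal form = 0.
Since the normal form is 0, h ∈ I.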